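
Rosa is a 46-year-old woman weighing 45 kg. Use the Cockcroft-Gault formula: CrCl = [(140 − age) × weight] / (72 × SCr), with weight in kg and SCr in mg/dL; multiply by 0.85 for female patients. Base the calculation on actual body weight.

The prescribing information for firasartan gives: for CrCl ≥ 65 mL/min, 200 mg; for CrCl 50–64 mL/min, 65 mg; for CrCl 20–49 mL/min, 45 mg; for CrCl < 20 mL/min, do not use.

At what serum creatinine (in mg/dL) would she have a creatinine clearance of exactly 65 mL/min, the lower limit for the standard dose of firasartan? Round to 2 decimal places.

0.77 mg/dL

Standard dose requires CrCl ≥ 65 mL/min.
Set (140 − 46) × 45 × 0.85 / (72 × SCr) = 65
SCr = (140 − 46) × 45 × 0.85 / (72 × 65) = 0.768 mg/dL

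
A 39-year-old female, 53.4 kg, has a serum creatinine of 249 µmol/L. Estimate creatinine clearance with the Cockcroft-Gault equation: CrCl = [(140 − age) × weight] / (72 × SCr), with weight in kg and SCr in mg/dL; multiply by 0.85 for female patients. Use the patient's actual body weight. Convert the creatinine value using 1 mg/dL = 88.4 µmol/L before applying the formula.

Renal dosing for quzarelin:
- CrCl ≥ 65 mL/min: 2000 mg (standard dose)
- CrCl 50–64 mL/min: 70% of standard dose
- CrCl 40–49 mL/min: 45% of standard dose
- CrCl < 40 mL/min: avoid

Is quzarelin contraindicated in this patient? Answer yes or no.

yes

SCr = 249 / 88.4 = 2.817 mg/dL
CrCl = (140 − 39) × 53.4 / (72 × 2.817) × 0.85 = 5393.4 / 202.82 × 0.85 ≈ 22.6 mL/min
CrCl ≈ 23 mL/min, which is < 40 mL/min.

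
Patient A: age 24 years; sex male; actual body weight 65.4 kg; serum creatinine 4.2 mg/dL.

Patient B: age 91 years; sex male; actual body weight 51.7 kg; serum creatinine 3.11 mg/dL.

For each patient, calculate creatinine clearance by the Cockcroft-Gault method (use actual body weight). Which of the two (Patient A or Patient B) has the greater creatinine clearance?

Patient A

Patient A: CrCl = (140 − 24) × 65.4 / (72 × 4.2) = 7586.4 / 302.40 ≈ 25.1 mL/min
Patient B: CrCl = (140 − 91) × 51.7 / (72 × 3.11) = 2533.3 / 223.92 ≈ 11.3 mL/min
25.1 vs 11.3 mL/min → Patient A is higher.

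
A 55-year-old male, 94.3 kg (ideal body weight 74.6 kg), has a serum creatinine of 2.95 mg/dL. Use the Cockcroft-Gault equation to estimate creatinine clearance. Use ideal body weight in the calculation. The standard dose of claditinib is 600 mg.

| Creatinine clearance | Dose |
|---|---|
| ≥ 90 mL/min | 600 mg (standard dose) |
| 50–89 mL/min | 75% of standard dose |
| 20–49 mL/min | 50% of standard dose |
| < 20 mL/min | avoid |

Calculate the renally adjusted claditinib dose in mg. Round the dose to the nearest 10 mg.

CrCl = (140 − 55) × 74.6 / (72 × 2.95) = 6341.0 / 212.40 ≈ 29.9 mL/min
CrCl ≈ 30 mL/min → bracket 20–49 mL/min.
50% of 600 mg = 300 mg

300 mg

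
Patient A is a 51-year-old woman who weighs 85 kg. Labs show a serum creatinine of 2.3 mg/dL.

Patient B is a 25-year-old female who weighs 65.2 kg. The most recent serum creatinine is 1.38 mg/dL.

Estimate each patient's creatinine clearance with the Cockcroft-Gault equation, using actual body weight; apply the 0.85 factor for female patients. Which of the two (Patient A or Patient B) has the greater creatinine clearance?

Patient A: CrCl = (140 − 51) × 85 / (72 × 2.3) × 0.85 = 7565.0 / 165.60 × 0.85 ≈ 38.8 mL/min
Patient B: CrCl = (140 − 25) × 65.2 / (72 × 1.38) × 0.85 = 7498.0 / 99.36 × 0.85 ≈ 64.1 mL/min
38.8 vs 64.1 mL/min → Patient B is higher.

Patient B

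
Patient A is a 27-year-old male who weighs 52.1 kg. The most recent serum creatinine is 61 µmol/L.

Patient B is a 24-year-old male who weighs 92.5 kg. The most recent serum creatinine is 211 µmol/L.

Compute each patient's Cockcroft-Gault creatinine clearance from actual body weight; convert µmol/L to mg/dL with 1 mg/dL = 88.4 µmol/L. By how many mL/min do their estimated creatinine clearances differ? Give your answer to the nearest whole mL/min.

56 mL/min

Patient A: SCr = 61 / 88.4 = 0.69 mg/dL
Patient A: CrCl = (140 − 27) × 52.1 / (72 × 0.69) = 5887.3 / 49.68 ≈ 118.5 mL/min
Patient B: SCr = 211 / 88.4 = 2.387 mg/dL
Patient B: CrCl = (140 − 24) × 92.5 / (72 × 2.387) = 10730.0 / 171.86 ≈ 62.4 mL/min
|118.5 − 62.4| = 56.1 mL/min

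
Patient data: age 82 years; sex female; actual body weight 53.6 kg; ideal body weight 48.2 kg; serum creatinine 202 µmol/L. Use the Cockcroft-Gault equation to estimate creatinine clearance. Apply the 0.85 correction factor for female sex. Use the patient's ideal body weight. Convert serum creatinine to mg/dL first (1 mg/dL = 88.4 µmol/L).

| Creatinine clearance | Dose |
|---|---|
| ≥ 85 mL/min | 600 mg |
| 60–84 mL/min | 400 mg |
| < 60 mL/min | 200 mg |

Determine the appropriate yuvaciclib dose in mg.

SCr = 202 / 88.4 = 2.285 mg/dL
CrCl = (140 − 82) × 48.2 / (72 × 2.285) × 0.85 = 2795.6 / 164.52 × 0.85 ≈ 14.4 mL/min
CrCl ≈ 14 mL/min → bracket < 60 mL/min.
Dose for this bracket: 200 mg.

200 mg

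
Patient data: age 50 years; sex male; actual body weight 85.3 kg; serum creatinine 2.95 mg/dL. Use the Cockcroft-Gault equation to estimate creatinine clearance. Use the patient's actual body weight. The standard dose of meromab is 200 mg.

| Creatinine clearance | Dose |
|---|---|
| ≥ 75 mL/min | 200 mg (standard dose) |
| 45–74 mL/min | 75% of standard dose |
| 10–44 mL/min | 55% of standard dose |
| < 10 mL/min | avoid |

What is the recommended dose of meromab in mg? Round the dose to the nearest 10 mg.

110 mg

CrCl = (140 − 50) × 85.3 / (72 × 2.95) = 7677.0 / 212.40 ≈ 36.1 mL/min
CrCl ≈ 36 mL/min → bracket 10–44 mL/min.
55% of 200 mg = 110 mg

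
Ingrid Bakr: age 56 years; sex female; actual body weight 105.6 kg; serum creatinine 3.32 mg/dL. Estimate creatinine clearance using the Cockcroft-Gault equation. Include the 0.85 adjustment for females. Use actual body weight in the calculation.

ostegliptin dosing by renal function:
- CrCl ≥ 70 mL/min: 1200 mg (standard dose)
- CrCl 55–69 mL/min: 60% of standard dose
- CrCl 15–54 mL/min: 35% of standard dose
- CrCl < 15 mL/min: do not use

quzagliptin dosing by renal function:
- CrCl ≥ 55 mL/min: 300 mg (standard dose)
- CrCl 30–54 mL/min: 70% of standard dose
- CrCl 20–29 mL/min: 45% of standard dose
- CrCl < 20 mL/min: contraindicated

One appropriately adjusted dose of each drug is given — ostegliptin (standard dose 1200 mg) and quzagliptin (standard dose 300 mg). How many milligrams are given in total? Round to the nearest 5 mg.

CrCl = (140 − 56) × 105.6 / (72 × 3.32) × 0.85 = 8870.4 / 239.04 × 0.85 ≈ 31.5 mL/min
CrCl ≈ 32 mL/min.
ostegliptin: 15–54 mL/min → 35% of 1200 mg = 420 mg.
quzagliptin: 30–54 mL/min → 70% of 300 mg = 210 mg.
Total = 420 + 210 = 630 mg.

630 mg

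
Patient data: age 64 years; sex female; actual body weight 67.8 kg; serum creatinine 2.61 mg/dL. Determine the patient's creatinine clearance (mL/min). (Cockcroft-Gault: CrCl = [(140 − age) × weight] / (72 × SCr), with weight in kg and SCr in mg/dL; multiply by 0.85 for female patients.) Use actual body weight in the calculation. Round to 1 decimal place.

CrCl = (140 − 64) × 67.8 / (72 × 2.61) × 0.85 = 5152.8 / 187.92 × 0.85 ≈ 23.3 mL/min

23.3 mL/min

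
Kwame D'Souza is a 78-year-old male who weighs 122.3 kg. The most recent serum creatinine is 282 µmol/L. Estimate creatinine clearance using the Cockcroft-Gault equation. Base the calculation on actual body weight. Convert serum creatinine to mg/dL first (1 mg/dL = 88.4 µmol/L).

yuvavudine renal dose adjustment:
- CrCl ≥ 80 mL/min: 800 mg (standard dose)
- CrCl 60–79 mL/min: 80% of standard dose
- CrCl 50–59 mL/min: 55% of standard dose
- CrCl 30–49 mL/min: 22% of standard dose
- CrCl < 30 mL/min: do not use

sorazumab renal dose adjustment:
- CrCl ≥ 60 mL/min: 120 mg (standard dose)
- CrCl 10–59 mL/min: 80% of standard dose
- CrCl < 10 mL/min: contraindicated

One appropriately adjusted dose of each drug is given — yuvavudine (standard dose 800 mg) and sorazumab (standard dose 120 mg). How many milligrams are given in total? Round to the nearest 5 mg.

SCr = 282 / 88.4 = 3.19 mg/dL
CrCl = (140 − 78) × 122.3 / (72 × 3.19) = 7582.6 / 229.68 ≈ 33.0 mL/min
CrCl ≈ 33 mL/min.
yuvavudine: 30–49 mL/min → 22% of 800 mg = 176 mg.
sorazumab: 10–59 mL/min → 80% of 120 mg = 96 mg.
Total = 176 + 96 = 272 mg.

270 mg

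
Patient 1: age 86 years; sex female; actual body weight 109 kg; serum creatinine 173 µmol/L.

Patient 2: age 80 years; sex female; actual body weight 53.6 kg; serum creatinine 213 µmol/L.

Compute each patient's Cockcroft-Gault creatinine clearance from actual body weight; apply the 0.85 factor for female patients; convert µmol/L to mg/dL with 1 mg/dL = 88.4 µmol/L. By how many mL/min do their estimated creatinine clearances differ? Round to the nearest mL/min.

20 mL/min

Patient 1: SCr = 173 / 88.4 = 1.957 mg/dL
Patient 1: CrCl = (140 − 86) × 109 / (72 × 1.957) × 0.85 = 5886.0 / 140.90 × 0.85 ≈ 35.5 mL/min
Patient 2: SCr = 213 / 88.4 = 2.41 mg/dL
Patient 2: CrCl = (140 − 80) × 53.6 / (72 × 2.41) × 0.85 = 3216.0 / 173.52 × 0.85 ≈ 15.8 mL/min
|35.5 − 15.8| = 19.7 mL/min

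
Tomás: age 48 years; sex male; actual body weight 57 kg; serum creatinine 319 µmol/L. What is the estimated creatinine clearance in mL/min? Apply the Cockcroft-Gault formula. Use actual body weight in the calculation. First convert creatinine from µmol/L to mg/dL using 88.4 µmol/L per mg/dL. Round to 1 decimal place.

20.2 mL/min

SCr = 319 / 88.4 = 3.609 mg/dL
CrCl = (140 − 48) × 57 / (72 × 3.609) = 5244.0 / 259.85 ≈ 20.2 mL/min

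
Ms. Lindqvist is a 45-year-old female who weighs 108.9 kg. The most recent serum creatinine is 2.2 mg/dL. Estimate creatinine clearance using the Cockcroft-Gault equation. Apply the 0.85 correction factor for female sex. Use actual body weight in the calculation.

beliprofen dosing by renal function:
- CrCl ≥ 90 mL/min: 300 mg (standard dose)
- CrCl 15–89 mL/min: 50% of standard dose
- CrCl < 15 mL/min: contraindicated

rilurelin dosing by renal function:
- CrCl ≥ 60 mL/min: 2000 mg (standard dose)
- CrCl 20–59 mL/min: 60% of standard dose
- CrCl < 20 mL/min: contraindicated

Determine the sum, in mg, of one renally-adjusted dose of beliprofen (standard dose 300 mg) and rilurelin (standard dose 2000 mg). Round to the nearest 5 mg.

1350 mg

CrCl = (140 − 45) × 108.9 / (72 × 2.2) × 0.85 = 10345.5 / 158.40 × 0.85 ≈ 55.5 mL/min
CrCl ≈ 56 mL/min.
beliprofen: 15–89 mL/min → 50% of 300 mg = 150 mg.
rilurelin: 20–59 mL/min → 60% of 2000 mg = 1200 mg.
Total = 150 + 1200 = 1350 mg.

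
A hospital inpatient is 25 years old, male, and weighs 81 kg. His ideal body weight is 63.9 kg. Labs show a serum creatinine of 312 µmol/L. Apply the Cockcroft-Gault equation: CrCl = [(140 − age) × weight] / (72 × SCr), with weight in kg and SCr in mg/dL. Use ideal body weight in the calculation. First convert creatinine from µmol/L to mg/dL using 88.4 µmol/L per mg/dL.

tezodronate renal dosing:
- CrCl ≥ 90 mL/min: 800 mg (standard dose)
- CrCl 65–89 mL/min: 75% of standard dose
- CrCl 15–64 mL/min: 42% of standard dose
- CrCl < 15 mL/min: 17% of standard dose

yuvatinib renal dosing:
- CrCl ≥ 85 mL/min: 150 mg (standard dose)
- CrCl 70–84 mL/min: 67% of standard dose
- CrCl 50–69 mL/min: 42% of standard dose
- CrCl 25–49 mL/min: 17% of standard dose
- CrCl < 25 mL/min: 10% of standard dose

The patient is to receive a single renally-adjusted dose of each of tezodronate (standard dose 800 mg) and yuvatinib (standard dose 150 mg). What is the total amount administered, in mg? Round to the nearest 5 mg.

SCr = 312 / 88.4 = 3.529 mg/dL
CrCl = (140 − 25) × 63.9 / (72 × 3.529) = 7348.5 / 254.09 ≈ 28.9 mL/min
CrCl ≈ 29 mL/min.
tezodronate: 15–64 mL/min → 42% of 800 mg = 336 mg.
yuvatinib: 25–49 mL/min → 17% of 150 mg = 25.5 mg.
Total = 336 + 25.5 = 361.5 mg.

360 mg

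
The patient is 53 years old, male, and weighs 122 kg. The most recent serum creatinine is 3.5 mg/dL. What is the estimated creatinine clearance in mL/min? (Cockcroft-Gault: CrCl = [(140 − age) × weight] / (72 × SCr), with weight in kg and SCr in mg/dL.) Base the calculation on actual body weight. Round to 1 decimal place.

CrCl = (140 − 53) × 122 / (72 × 3.5) = 10614.0 / 252.00 ≈ 42.1 mL/min

42.1 mL/min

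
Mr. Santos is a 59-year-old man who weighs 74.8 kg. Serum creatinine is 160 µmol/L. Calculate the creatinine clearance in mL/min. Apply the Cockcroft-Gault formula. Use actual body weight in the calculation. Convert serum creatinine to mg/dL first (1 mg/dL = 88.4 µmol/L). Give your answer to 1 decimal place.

SCr = 160 / 88.4 = 1.81 mg/dL
CrCl = (140 − 59) × 74.8 / (72 × 1.81) = 6058.8 / 130.32 ≈ 46.5 mL/min

46.5 mL/min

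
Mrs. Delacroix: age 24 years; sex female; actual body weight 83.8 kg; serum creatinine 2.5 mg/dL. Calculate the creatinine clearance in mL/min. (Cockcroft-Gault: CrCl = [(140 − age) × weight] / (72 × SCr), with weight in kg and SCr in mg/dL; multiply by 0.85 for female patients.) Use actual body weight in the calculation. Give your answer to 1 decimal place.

45.9 mL/min

CrCl = (140 − 24) × 83.8 / (72 × 2.5) × 0.85 = 9720.8 / 180.00 × 0.85 ≈ 45.9 mL/min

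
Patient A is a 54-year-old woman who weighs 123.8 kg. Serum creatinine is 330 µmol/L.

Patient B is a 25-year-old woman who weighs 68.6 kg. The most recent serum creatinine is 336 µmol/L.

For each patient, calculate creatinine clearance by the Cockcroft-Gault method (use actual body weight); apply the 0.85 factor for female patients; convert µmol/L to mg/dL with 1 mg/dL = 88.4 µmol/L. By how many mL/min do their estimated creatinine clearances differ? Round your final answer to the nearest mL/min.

9 mL/min

Patient A: SCr = 330 / 88.4 = 3.733 mg/dL
Patient A: CrCl = (140 − 54) × 123.8 / (72 × 3.733) × 0.85 = 10646.8 / 268.78 × 0.85 ≈ 33.7 mL/min
Patient B: SCr = 336 / 88.4 = 3.801 mg/dL
Patient B: CrCl = (140 − 25) × 68.6 / (72 × 3.801) × 0.85 = 7889.0 / 273.67 × 0.85 ≈ 24.5 mL/min
|33.7 − 24.5| = 9.2 mL/min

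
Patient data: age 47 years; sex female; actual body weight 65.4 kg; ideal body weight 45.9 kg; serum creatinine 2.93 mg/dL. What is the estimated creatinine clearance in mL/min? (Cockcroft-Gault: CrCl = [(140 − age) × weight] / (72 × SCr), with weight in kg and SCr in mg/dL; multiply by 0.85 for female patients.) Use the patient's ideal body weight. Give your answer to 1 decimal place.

17.2 mL/min

CrCl = (140 − 47) × 45.9 / (72 × 2.93) × 0.85 = 4268.7 / 210.96 × 0.85 ≈ 17.2 mL/min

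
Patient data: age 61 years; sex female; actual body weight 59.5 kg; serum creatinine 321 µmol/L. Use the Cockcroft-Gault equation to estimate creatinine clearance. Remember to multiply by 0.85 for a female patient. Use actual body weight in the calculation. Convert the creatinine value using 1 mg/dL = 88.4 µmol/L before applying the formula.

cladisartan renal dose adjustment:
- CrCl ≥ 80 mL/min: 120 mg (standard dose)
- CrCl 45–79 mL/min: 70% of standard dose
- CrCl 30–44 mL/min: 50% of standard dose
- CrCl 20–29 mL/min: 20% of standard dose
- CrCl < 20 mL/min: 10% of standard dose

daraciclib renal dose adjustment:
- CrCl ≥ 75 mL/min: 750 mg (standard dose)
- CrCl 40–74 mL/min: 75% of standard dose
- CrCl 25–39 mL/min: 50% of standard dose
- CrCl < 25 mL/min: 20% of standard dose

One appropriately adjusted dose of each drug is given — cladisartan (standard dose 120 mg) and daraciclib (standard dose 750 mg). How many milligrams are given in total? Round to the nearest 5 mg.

SCr = 321 / 88.4 = 3.631 mg/dL
CrCl = (140 − 61) × 59.5 / (72 × 3.631) × 0.85 = 4700.5 / 261.43 × 0.85 ≈ 15.3 mL/min
CrCl ≈ 15 mL/min.
cladisartan: < 20 mL/min → 10% of 120 mg = 12 mg.
daraciclib: < 25 mL/min → 20% of 750 mg = 150 mg.
Total = 12 + 150 = 162 mg.

160 mg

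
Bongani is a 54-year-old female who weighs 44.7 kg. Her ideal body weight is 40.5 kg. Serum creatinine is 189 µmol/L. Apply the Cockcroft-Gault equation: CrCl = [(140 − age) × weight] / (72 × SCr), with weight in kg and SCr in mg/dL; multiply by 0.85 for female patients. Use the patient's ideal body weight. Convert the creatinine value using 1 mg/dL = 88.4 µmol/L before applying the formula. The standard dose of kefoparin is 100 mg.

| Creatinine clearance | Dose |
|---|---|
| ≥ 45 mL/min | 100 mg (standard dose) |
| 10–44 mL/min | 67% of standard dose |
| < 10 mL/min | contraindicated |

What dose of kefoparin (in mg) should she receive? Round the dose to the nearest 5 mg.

65 mg

SCr = 189 / 88.4 = 2.138 mg/dL
CrCl = (140 − 54) × 40.5 / (72 × 2.138) × 0.85 = 3483.0 / 153.94 × 0.85 ≈ 19.2 mL/min
CrCl ≈ 19 mL/min → bracket 10–44 mL/min.
67% of 100 mg = 67 mg → 65 mg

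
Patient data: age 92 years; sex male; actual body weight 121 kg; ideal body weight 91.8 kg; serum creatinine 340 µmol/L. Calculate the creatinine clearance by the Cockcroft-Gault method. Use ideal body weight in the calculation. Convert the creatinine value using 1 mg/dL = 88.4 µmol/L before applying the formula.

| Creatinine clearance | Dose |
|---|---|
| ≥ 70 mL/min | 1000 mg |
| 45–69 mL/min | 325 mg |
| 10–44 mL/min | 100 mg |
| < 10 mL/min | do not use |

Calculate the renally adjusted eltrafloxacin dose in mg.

SCr = 340 / 88.4 = 3.846 mg/dL
CrCl = (140 − 92) × 91.8 / (72 × 3.846) = 4406.4 / 276.91 ≈ 15.9 mL/min
CrCl ≈ 16 mL/min → bracket 10–44 mL/min.
Dose for this bracket: 100 mg.

100 mg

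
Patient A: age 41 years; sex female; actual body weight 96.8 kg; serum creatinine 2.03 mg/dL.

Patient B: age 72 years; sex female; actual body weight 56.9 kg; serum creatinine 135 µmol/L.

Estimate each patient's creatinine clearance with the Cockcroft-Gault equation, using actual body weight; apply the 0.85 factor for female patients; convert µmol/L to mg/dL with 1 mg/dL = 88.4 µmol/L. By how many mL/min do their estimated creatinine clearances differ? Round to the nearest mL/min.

Patient A: CrCl = (140 − 41) × 96.8 / (72 × 2.03) × 0.85 = 9583.2 / 146.16 × 0.85 ≈ 55.7 mL/min
Patient B: SCr = 135 / 88.4 = 1.527 mg/dL
Patient B: CrCl = (140 − 72) × 56.9 / (72 × 1.527) × 0.85 = 3869.2 / 109.94 × 0.85 ≈ 29.9 mL/min
|55.7 − 29.9| = 25.8 mL/min

26 mL/min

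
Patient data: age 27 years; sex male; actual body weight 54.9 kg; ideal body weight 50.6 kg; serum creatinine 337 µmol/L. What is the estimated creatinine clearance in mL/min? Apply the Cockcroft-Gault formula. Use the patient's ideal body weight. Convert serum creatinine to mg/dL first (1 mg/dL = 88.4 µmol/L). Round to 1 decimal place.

SCr = 337 / 88.4 = 3.812 mg/dL
CrCl = (140 − 27) × 50.6 / (72 × 3.812) = 5717.8 / 274.46 ≈ 20.8 mL/min

20.8 mL/min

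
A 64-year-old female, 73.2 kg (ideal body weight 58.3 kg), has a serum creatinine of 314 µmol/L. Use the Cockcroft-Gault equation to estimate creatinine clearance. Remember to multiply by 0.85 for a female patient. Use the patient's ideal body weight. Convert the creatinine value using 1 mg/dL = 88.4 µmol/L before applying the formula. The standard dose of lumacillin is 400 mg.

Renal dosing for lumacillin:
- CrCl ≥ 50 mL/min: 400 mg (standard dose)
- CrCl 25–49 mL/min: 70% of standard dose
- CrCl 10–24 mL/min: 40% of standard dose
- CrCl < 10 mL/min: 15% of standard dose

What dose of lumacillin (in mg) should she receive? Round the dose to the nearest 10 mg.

SCr = 314 / 88.4 = 3.552 mg/dL
CrCl = (140 − 64) × 58.3 / (72 × 3.552) × 0.85 = 4430.8 / 255.74 × 0.85 ≈ 14.7 mL/min
CrCl ≈ 15 mL/min → bracket 10–24 mL/min.
40% of 400 mg = 160 mg

160 mg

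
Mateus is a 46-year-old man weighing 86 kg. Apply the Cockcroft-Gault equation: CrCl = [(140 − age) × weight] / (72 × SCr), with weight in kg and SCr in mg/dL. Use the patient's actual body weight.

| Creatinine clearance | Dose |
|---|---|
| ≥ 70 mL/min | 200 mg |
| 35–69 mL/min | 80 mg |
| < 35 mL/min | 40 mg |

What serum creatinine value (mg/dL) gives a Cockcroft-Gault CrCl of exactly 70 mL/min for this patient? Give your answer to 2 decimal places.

1.60 mg/dL

Standard dose requires CrCl ≥ 70 mL/min.
Set (140 − 46) × 86 / (72 × SCr) = 70
SCr = (140 − 46) × 86 / (72 × 70) = 1.604 mg/dL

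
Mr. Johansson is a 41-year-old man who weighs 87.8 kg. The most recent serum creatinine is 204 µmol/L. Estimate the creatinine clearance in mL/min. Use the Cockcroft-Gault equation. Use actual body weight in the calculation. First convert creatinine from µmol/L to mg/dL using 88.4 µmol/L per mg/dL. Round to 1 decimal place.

SCr = 204 / 88.4 = 2.308 mg/dL
CrCl = (140 − 41) × 87.8 / (72 × 2.308) = 8692.2 / 166.18 ≈ 52.3 mL/min

52.3 mL/min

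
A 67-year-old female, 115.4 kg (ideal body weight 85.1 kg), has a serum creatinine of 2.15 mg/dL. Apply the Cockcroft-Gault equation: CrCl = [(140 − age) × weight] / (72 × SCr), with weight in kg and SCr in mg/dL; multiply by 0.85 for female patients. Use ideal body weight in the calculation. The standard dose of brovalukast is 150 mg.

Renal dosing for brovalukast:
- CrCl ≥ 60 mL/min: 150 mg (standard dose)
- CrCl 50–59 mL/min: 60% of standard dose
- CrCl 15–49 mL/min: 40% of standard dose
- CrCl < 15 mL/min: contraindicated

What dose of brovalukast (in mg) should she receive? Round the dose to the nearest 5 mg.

CrCl = (140 − 67) × 85.1 / (72 × 2.15) × 0.85 = 6212.3 / 154.80 × 0.85 ≈ 34.1 mL/min
CrCl ≈ 34 mL/min → bracket 15–49 mL/min.
40% of 150 mg = 60 mg

60 mg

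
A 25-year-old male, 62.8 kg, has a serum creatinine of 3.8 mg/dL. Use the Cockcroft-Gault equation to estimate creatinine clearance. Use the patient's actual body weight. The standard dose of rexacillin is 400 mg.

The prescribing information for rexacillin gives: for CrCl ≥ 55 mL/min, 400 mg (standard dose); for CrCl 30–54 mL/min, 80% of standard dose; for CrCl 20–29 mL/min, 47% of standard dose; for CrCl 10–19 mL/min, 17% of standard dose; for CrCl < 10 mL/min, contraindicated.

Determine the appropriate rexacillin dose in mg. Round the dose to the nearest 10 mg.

190 mg

CrCl = (140 − 25) × 62.8 / (72 × 3.8) = 7222.0 / 273.60 ≈ 26.4 mL/min
CrCl ≈ 26 mL/min → bracket 20–29 mL/min.
47% of 400 mg = 188 mg → 190 mg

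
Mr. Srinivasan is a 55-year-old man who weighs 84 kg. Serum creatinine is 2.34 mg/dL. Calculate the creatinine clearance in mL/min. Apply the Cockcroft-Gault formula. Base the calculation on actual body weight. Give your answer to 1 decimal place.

42.4 mL/min

CrCl = (140 − 55) × 84 / (72 × 2.34) = 7140.0 / 168.48 ≈ 42.4 mL/min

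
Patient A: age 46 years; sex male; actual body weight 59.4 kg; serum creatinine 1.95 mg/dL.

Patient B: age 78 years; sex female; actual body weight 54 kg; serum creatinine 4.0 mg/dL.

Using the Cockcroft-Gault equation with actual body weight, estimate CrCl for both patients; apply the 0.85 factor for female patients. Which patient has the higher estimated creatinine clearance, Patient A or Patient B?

Patient A: CrCl = (140 − 46) × 59.4 / (72 × 1.95) = 5583.6 / 140.40 ≈ 39.8 mL/min
Patient B: CrCl = (140 − 78) × 54 / (72 × 4) × 0.85 = 3348.0 / 288.00 × 0.85 ≈ 9.9 mL/min
39.8 vs 9.9 mL/min → Patient A is higher.

Patient A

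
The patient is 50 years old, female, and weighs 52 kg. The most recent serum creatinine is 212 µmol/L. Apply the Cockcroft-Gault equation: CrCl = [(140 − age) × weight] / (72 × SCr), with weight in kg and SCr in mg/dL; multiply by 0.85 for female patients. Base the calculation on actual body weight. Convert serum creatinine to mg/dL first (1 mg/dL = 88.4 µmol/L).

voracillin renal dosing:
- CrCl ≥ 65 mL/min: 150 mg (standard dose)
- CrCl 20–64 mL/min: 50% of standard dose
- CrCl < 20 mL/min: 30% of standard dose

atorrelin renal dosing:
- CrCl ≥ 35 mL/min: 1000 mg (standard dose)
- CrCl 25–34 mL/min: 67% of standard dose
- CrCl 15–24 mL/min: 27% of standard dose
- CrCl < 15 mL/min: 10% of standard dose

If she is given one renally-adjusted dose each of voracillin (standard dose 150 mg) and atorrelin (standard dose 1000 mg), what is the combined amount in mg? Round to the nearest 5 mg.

345 mg

SCr = 212 / 88.4 = 2.398 mg/dL
CrCl = (140 − 50) × 52 / (72 × 2.398) × 0.85 = 4680.0 / 172.66 × 0.85 ≈ 23.0 mL/min
CrCl ≈ 23 mL/min.
voracillin: 20–64 mL/min → 50% of 150 mg = 75 mg.
atorrelin: 15–24 mL/min → 27% of 1000 mg = 270 mg.
Total = 75 + 270 = 345 mg.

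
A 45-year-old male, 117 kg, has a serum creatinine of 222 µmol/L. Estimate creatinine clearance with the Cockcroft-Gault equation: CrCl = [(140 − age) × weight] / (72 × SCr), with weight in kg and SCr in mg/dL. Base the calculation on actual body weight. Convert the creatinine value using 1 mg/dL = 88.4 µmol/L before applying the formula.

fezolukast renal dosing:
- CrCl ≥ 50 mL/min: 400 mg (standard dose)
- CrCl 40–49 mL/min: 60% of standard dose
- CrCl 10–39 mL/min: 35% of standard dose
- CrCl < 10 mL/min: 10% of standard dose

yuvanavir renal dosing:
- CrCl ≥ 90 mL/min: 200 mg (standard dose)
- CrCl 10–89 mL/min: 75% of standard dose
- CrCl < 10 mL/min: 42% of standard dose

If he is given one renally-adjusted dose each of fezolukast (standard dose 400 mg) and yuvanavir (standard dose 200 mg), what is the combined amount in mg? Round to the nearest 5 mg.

550 mg

SCr = 222 / 88.4 = 2.511 mg/dL
CrCl = (140 − 45) × 117 / (72 × 2.511) = 11115.0 / 180.79 ≈ 61.5 mL/min
CrCl ≈ 61 mL/min.
fezolukast: ≥ 50 mL/min → 100% of 400 mg = 400 mg.
yuvanavir: 10–89 mL/min → 75% of 200 mg = 150 mg.
Total = 400 + 150 = 550 mg.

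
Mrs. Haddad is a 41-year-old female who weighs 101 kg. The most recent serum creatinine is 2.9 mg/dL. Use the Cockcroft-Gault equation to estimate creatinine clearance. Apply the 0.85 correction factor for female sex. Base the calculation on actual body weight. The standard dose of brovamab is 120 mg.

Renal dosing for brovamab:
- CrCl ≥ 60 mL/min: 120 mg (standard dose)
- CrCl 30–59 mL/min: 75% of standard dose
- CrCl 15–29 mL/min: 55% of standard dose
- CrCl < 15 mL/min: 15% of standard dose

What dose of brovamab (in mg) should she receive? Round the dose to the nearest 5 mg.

CrCl = (140 − 41) × 101 / (72 × 2.9) × 0.85 = 9999.0 / 208.80 × 0.85 ≈ 40.7 mL/min
CrCl ≈ 41 mL/min → bracket 30–59 mL/min.
75% of 120 mg = 90 mg

90 mg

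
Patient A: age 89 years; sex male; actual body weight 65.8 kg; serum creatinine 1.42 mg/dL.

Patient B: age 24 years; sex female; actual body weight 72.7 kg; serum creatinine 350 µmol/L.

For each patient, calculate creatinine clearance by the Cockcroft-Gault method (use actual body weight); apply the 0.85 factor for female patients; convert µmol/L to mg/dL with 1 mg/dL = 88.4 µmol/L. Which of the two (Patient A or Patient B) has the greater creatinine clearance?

Patient A

Patient A: CrCl = (140 − 89) × 65.8 / (72 × 1.42) = 3355.8 / 102.24 ≈ 32.8 mL/min
Patient B: SCr = 350 / 88.4 = 3.959 mg/dL
Patient B: CrCl = (140 − 24) × 72.7 / (72 × 3.959) × 0.85 = 8433.2 / 285.05 × 0.85 ≈ 25.1 mL/min
32.8 vs 25.1 mL/min → Patient A is higher.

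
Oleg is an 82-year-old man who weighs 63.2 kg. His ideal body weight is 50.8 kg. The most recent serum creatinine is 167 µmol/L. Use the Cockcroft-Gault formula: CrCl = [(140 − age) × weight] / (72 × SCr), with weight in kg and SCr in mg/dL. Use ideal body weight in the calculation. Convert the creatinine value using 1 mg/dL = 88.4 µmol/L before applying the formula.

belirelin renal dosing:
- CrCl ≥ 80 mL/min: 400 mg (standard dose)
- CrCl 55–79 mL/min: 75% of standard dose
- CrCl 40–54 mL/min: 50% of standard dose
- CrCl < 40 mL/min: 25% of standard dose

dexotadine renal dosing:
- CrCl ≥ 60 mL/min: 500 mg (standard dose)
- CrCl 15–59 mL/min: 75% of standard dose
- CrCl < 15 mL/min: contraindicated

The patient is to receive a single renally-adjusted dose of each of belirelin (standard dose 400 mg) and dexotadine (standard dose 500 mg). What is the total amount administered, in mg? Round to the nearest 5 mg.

475 mg

SCr = 167 / 88.4 = 1.889 mg/dL
CrCl = (140 − 82) × 50.8 / (72 × 1.889) = 2946.4 / 136.01 ≈ 21.7 mL/min
CrCl ≈ 22 mL/min.
belirelin: < 40 mL/min → 25% of 400 mg = 100 mg.
dexotadine: 15–59 mL/min → 75% of 500 mg = 375 mg.
Total = 100 + 375 = 475 mg.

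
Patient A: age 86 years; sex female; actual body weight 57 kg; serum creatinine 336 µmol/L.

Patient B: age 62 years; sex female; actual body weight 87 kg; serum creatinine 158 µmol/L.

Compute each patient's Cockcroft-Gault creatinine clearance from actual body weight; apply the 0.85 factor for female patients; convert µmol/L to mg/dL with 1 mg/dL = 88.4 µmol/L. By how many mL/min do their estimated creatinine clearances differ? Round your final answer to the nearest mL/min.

Patient A: SCr = 336 / 88.4 = 3.801 mg/dL
Patient A: CrCl = (140 − 86) × 57 / (72 × 3.801) × 0.85 = 3078.0 / 273.67 × 0.85 ≈ 9.6 mL/min
Patient B: SCr = 158 / 88.4 = 1.787 mg/dL
Patient B: CrCl = (140 − 62) × 87 / (72 × 1.787) × 0.85 = 6786.0 / 128.66 × 0.85 ≈ 44.8 mL/min
|9.6 − 44.8| = 35.2 mL/min

35 mL/min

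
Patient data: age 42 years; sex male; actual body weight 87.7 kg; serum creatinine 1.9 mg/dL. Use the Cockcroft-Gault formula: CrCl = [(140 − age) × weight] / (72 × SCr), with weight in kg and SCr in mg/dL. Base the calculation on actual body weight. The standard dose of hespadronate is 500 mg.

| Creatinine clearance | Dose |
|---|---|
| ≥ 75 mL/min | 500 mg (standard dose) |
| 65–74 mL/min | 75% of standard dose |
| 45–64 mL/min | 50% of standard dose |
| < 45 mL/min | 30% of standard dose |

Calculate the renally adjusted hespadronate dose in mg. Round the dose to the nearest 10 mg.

250 mg

CrCl = (140 − 42) × 87.7 / (72 × 1.9) = 8594.6 / 136.80 ≈ 62.8 mL/min
CrCl ≈ 63 mL/min → bracket 45–64 mL/min.
50% of 500 mg = 250 mg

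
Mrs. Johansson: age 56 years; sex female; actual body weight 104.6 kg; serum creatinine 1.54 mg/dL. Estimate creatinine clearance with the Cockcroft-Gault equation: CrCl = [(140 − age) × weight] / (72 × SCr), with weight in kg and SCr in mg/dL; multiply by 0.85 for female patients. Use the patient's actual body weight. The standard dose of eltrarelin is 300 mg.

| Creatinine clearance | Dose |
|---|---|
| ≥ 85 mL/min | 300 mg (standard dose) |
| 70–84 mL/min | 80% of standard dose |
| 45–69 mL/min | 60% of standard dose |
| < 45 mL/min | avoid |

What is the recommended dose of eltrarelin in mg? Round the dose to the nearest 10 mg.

CrCl = (140 − 56) × 104.6 / (72 × 1.54) × 0.85 = 8786.4 / 110.88 × 0.85 ≈ 67.4 mL/min
CrCl ≈ 67 mL/min → bracket 45–69 mL/min.
60% of 300 mg = 180 mg

180 mg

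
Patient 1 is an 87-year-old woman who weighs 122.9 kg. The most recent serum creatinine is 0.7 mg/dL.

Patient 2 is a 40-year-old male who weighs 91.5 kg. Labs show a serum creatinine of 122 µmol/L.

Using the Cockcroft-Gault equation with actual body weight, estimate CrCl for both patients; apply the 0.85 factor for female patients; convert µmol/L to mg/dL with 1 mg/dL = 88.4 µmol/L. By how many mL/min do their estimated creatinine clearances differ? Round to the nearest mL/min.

Patient 1: CrCl = (140 − 87) × 122.9 / (72 × 0.7) × 0.85 = 6513.7 / 50.40 × 0.85 ≈ 109.9 mL/min
Patient 2: SCr = 122 / 88.4 = 1.38 mg/dL
Patient 2: CrCl = (140 − 40) × 91.5 / (72 × 1.38) = 9150.0 / 99.36 ≈ 92.1 mL/min
|109.9 − 92.1| = 17.8 mL/min

18 mL/min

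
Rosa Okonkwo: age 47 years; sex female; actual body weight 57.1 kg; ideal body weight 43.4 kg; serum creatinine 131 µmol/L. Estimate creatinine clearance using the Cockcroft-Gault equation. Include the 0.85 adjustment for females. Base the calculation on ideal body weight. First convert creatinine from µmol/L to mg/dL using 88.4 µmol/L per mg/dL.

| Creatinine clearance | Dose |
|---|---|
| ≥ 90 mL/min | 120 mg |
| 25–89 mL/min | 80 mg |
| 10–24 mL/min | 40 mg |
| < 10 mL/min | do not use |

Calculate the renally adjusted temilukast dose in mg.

SCr = 131 / 88.4 = 1.482 mg/dL
CrCl = (140 − 47) × 43.4 / (72 × 1.482) × 0.85 = 4036.2 / 106.70 × 0.85 ≈ 32.2 mL/min
CrCl ≈ 32 mL/min → bracket 25–89 mL/min.
Dose for this bracket: 80 mg.

80 mg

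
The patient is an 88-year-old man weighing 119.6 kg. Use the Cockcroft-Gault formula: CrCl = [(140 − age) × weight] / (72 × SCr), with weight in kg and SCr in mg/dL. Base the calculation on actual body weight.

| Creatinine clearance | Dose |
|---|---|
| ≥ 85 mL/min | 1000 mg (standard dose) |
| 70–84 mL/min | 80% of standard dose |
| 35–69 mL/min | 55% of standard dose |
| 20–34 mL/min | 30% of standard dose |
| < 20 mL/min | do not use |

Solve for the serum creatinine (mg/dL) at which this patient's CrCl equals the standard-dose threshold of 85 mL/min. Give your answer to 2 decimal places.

1.02 mg/dL

Standard dose requires CrCl ≥ 85 mL/min.
Set (140 − 88) × 119.6 / (72 × SCr) = 85
SCr = (140 − 88) × 119.6 / (72 × 85) = 1.016 mg/dL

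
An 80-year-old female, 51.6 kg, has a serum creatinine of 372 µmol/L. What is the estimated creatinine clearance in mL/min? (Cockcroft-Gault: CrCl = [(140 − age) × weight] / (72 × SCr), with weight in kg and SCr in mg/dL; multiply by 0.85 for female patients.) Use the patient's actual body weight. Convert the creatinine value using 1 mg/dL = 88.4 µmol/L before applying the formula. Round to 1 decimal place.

SCr = 372 / 88.4 = 4.208 mg/dL
CrCl = (140 − 80) × 51.6 / (72 × 4.208) × 0.85 = 3096.0 / 302.98 × 0.85 ≈ 8.7 mL/min

8.7 mL/min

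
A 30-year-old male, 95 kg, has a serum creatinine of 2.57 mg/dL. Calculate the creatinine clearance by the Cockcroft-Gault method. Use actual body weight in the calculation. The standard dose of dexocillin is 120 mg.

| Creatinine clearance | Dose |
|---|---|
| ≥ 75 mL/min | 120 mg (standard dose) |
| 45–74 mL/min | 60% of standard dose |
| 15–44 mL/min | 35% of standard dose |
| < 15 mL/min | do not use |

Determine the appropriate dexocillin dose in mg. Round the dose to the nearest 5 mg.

70 mg

CrCl = (140 − 30) × 95 / (72 × 2.57) = 10450.0 / 185.04 ≈ 56.5 mL/min
CrCl ≈ 56 mL/min → bracket 45–74 mL/min.
60% of 120 mg = 72 mg → 70 mg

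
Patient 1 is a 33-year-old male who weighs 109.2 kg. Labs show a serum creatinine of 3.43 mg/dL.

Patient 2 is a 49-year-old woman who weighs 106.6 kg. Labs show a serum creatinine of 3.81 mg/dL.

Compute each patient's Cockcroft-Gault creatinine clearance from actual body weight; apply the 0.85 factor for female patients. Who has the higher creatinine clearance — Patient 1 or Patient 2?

Patient 1: CrCl = (140 − 33) × 109.2 / (72 × 3.43) = 11684.4 / 246.96 ≈ 47.3 mL/min
Patient 2: CrCl = (140 − 49) × 106.6 / (72 × 3.81) × 0.85 = 9700.6 / 274.32 × 0.85 ≈ 30.1 mL/min
47.3 vs 30.1 mL/min → Patient 1 is higher.

Patient 1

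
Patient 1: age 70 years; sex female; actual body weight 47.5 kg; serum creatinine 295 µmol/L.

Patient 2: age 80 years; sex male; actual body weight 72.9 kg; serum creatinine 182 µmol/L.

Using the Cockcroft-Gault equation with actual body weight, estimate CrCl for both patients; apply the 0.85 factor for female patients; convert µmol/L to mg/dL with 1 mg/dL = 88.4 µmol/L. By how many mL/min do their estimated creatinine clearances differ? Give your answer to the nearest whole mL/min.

18 mL/min

Patient 1: SCr = 295 / 88.4 = 3.337 mg/dL
Patient 1: CrCl = (140 − 70) × 47.5 / (72 × 3.337) × 0.85 = 3325.0 / 240.26 × 0.85 ≈ 11.8 mL/min
Patient 2: SCr = 182 / 88.4 = 2.059 mg/dL
Patient 2: CrCl = (140 − 80) × 72.9 / (72 × 2.059) = 4374.0 / 148.25 ≈ 29.5 mL/min
|11.8 − 29.5| = 17.7 mL/min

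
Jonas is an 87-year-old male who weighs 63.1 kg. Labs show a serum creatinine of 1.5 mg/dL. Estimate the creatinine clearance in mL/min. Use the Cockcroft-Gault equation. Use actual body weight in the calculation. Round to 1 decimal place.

31.0 mL/min

CrCl = (140 − 87) × 63.1 / (72 × 1.5) = 3344.3 / 108.00 ≈ 31.0 mL/min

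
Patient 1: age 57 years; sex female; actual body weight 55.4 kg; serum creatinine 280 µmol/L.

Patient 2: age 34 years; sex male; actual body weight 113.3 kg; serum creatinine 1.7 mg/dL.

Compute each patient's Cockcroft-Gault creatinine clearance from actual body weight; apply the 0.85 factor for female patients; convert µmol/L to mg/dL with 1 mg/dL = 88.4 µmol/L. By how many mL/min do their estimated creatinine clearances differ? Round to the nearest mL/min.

Patient 1: SCr = 280 / 88.4 = 3.167 mg/dL
Patient 1: CrCl = (140 − 57) × 55.4 / (72 × 3.167) × 0.85 = 4598.2 / 228.02 × 0.85 ≈ 17.1 mL/min
Patient 2: CrCl = (140 − 34) × 113.3 / (72 × 1.7) = 12009.8 / 122.40 ≈ 98.1 mL/min
|17.1 − 98.1| = 81.0 mL/min

81 mL/min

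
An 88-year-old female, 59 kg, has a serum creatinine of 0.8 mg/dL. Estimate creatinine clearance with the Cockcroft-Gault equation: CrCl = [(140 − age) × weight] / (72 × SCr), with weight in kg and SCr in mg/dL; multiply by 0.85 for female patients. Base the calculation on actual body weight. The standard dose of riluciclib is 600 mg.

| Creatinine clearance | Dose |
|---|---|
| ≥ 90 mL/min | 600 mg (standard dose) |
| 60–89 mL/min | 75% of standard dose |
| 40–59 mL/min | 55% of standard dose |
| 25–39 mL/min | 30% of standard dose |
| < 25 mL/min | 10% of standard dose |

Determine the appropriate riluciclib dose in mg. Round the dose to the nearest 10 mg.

330 mg

CrCl = (140 − 88) × 59 / (72 × 0.8) × 0.85 = 3068.0 / 57.60 × 0.85 ≈ 45.3 mL/min
CrCl ≈ 45 mL/min → bracket 40–59 mL/min.
55% of 600 mg = 330 mg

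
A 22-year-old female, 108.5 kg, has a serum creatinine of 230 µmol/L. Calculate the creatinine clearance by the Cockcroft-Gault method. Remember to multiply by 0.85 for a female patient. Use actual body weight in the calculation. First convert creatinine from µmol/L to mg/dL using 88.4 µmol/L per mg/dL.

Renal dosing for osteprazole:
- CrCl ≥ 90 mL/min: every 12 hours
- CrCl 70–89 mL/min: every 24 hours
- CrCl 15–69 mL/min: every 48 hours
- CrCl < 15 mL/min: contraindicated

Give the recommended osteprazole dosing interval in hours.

every 48 hours

SCr = 230 / 88.4 = 2.602 mg/dL
CrCl = (140 − 22) × 108.5 / (72 × 2.602) × 0.85 = 12803.0 / 187.34 × 0.85 ≈ 58.1 mL/min
CrCl ≈ 58 mL/min → bracket 15–69 mL/min → every 48 hours.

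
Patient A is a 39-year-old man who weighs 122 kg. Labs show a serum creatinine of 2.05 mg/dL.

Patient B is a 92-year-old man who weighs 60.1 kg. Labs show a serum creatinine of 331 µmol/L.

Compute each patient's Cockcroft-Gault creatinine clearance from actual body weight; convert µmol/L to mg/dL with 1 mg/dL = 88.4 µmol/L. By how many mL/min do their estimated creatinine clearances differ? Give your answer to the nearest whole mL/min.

Patient A: CrCl = (140 − 39) × 122 / (72 × 2.05) = 12322.0 / 147.60 ≈ 83.5 mL/min
Patient B: SCr = 331 / 88.4 = 3.744 mg/dL
Patient B: CrCl = (140 − 92) × 60.1 / (72 × 3.744) = 2884.8 / 269.57 ≈ 10.7 mL/min
|83.5 − 10.7| = 72.8 mL/min

73 mL/min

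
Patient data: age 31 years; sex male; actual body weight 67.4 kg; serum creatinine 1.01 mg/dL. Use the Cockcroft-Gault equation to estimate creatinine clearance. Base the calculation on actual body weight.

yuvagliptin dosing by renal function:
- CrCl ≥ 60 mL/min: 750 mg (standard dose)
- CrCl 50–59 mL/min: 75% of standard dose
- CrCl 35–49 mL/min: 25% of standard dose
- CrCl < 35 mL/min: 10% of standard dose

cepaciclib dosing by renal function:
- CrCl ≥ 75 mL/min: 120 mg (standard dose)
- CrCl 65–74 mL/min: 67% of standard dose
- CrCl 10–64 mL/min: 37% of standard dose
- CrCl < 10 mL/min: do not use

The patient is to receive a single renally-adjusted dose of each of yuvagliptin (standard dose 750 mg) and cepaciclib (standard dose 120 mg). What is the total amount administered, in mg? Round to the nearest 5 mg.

870 mg

CrCl = (140 − 31) × 67.4 / (72 × 1.01) = 7346.6 / 72.72 ≈ 101.0 mL/min
CrCl ≈ 101 mL/min.
yuvagliptin: ≥ 60 mL/min → 100% of 750 mg = 750 mg.
cepaciclib: ≥ 75 mL/min → 100% of 120 mg = 120 mg.
Total = 750 + 120 = 870 mg.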